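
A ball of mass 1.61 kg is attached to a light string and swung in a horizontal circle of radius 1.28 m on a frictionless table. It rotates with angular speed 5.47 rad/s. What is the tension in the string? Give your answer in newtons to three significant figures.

61.7 N

v = ωr = 5.47 × 1.28 = 7.002 m/s.
The tension is the only horizontal force, so it supplies the full centripetal force: T = m v²/r = 1.61 × (7.002)²/1.28 = 1.61 × 49.02/1.28 = 61.66 N.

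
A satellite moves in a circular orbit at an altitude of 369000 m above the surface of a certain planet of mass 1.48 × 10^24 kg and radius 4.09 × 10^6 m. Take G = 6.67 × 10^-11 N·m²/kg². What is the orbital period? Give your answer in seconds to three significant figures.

r = R + h = 4.09 × 10^6 + 369000 = 4.459 × 10^6 m. Gravity provides the centripetal force: G M m / r² = m v² / r ⇒ v = √(GM/r) = 4705 m/s.
T = 2πr/v = 2π × 4.459 × 10^6 / 4705 = 5954 s.

5950 s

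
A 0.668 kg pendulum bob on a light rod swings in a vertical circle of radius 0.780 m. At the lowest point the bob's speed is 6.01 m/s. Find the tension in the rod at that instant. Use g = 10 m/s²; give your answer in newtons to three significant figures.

At the lowest point, T points up (toward the centre) and the weight mg points down (away from the centre), so the net inward force is T − mg = mv²/r.
T = m(v²/r + g) = 0.668 × ((6.01)²/0.780 + 10.0) = 0.668 × (46.31 + 10.0) = 0.668 × 56.31 = 37.61 N.

37.6 N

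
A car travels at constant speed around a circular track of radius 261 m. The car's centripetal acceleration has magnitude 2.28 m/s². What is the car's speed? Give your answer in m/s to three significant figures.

24.4 m/s

a_c = v²/r ⇒ v = √(a_c · r) = √(2.28 × 261) = √595.1 = 24.39 m/s.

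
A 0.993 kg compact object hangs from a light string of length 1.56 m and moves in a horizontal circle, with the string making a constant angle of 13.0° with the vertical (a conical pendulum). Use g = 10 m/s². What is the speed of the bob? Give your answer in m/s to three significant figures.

0.900 m/s

The radius of the circle is r = L sinθ = 1.56 × sin 13.0° = 0.3509 m.
Horizontally T sinθ = mv²/r and vertically T cosθ = mg, so tanθ = v²/(rg).
v = √(r g tanθ) = √(0.3509 × 10.0 × 0.2309) = √0.8102 = 0.9001 m/s.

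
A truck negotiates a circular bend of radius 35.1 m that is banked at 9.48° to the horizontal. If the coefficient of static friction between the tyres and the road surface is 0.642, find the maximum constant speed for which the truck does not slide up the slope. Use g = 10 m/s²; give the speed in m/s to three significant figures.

17.8 m/s

At the maximum speed, friction acts down the slope at its limiting value f = μN. Radially (horizontal, toward centre): N sinθ + μN cosθ = mv²/r. Vertically: N cosθ − μN sinθ = mg.
Dividing: v² = r g (sinθ + μcosθ)/(cosθ − μsinθ).
sinθ + μcosθ = 0.1647 + 0.642×0.9863 = 0.7979; cosθ − μsinθ = 0.9863 − 0.642×0.1647 = 0.8806.
v² = 35.1 × 10.0 × 0.7979/0.8806 = 318.0 m²/s², so v = 17.83 m/s.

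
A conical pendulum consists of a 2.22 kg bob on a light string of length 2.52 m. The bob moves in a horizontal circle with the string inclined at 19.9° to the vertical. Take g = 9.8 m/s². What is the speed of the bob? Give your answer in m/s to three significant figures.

1.74 m/s

The radius of the circle is r = L sinθ = 2.52 × sin 19.9° = 0.8578 m.
Horizontally T sinθ = mv²/r and vertically T cosθ = mg, so tanθ = v²/(rg).
v = √(r g tanθ) = √(0.8578 × 9.8 × 0.3620) = √3.043 = 1.744 m/s.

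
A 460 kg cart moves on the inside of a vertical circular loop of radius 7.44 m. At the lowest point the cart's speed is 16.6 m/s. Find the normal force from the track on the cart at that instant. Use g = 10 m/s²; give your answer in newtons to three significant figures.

At the lowest point, N points up (toward the centre) and the weight mg points down (away from the centre), so the net inward force is N − mg = mv²/r.
N = m(v²/r + g) = 460 × ((16.6)²/7.44 + 10.0) = 460 × (37.04 + 10.0) = 460 × 47.04 = 21640 N.

21600 N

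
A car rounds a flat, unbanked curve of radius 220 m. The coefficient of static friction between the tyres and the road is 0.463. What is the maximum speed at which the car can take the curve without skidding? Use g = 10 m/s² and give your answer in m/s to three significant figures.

31.9 m/s

The only inward force on a level bend is static friction, so at the limit f_s = μ_s N = μ_s m g = m v²/r.
Mass cancels: v_max = √(μ_s g r) = √(0.463 × 10.0 × 220) = √1019 = 31.92 m/s.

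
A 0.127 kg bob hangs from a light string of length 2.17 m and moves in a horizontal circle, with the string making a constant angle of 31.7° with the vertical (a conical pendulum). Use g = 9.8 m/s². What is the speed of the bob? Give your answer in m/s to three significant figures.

The radius of the circle is r = L sinθ = 2.17 × sin 31.7° = 1.140 m.
Horizontally T sinθ = mv²/r and vertically T cosθ = mg, so tanθ = v²/(rg).
v = √(r g tanθ) = √(1.140 × 9.8 × 0.6176) = √6.902 = 2.627 m/s.

2.63 m/s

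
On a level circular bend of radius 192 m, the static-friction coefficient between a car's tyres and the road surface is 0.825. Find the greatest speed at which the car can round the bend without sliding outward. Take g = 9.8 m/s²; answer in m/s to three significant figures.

The only inward force on a level bend is static friction, so at the limit f_s = μ_s N = μ_s m g = m v²/r.
Mass cancels: v_max = √(μ_s g r) = √(0.825 × 9.8 × 192) = √1552 = 39.40 m/s.

39.4 m/s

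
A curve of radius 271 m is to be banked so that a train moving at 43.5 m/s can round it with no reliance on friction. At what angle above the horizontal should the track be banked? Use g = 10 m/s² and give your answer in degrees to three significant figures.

34.9°

With no friction, the horizontal component of the normal force provides the centripetal force: N sinθ = mv²/r, while N cosθ = mg vertically.
Dividing: tanθ = v²/(r g) = (43.5)²/(271 × 10.0) = 1892/2710 = 0.6982.
θ = arctan(0.6982) = 34.92°.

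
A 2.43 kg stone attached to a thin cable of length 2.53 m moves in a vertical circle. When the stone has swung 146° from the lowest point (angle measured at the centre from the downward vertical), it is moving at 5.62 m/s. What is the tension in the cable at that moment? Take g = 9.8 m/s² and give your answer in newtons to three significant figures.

Take the radial direction toward the centre of the circle as positive. The component of the weight along the string toward the centre is −mg cos φ (φ measured from the bottom), so Newton's second law along the string gives T − mg cos φ = m v²/r.
cos 146° = -0.8290, so T = m(v²/r + g cos φ) = 2.43 × ((5.62)²/2.53 + 9.8 × -0.8290) = 2.43 × (12.48 + (-8.125)) = 2.43 × 4.359 = 10.59 N.

10.6 N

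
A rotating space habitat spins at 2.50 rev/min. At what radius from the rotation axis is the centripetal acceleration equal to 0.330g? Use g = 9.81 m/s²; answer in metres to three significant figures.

47.2 m

ω = 2.50 rev/min × 2π/60 = 0.2618 rad/s.
a_c = ω²r = 0.330g ⇒ r = 0.330 × 9.81 / (0.2618)² = 3.237/0.06854 = 47.23 m.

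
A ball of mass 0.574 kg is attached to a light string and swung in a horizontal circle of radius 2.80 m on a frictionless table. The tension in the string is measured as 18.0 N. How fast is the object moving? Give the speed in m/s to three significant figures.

T = m v²/r ⇒ v = √(T r / m) = √(18.0 × 2.80 / 0.574) = √87.80 = 9.370 m/s.

9.37 m/s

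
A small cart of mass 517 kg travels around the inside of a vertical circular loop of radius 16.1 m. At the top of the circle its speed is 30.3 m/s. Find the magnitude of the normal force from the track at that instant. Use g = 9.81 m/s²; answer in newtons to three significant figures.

At the top, both N and the weight mg point inward (toward the centre), so N + mg = mv²/r.
N = m(v²/r − g) = 517 × ((30.3)²/16.1 − 9.81) = 517 × (57.02 − 9.81) = 517 × 47.21 = 24410 N.

24400 N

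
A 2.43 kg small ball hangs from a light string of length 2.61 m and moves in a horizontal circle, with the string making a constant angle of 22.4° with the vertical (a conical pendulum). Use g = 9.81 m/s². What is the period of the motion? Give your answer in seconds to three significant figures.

r = L sinθ = 0.9946 m. From T sinθ = mω²r and T cosθ = mg: tanθ = ω²r/g, so ω² = g tanθ / r = g/(L cosθ).
ω = √(g/(L cosθ)) = √(9.81/(2.61 × 0.9245)) = √4.065 = 2.016 rad/s.
Period = 2π/ω = 3.116 s.

3.12 s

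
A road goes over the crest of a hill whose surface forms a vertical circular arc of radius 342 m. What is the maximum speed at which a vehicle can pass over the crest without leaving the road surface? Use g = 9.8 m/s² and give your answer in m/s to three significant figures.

At the crest the centre of the circle is below the vehicle, so the net downward (centripetal) force is mg − N = mv²/r.
The vehicle leaves the road when N → 0, giving v_max = √(g r) = √(9.8 × 342) = 57.89 m/s.

57.9 m/s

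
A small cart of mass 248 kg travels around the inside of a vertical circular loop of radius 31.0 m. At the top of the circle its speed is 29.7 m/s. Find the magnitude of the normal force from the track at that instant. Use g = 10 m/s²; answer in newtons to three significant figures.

4580 N

At the top, both N and the weight mg point inward (toward the centre), so N + mg = mv²/r.
N = m(v²/r − g) = 248 × ((29.7)²/31.0 − 10.0) = 248 × (28.45 − 10.0) = 248 × 18.45 = 4577 N.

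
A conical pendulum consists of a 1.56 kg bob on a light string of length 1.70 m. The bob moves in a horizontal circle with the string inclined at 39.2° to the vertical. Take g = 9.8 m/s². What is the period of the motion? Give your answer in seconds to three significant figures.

2.30 s

r = L sinθ = 1.074 m. From T sinθ = mω²r and T cosθ = mg: tanθ = ω²r/g, so ω² = g tanθ / r = g/(L cosθ).
ω = √(g/(L cosθ)) = √(9.8/(1.70 × 0.7749)) = √7.439 = 2.727 rad/s.
Period = 2π/ω = 2.304 s.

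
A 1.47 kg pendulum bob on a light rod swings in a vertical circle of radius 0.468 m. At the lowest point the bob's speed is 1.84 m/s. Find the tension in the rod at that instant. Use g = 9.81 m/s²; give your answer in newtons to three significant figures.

At the lowest point, T points up (toward the centre) and the weight mg points down (away from the centre), so the net inward force is T − mg = mv²/r.
T = m(v²/r + g) = 1.47 × ((1.84)²/0.468 + 9.81) = 1.47 × (7.234 + 9.81) = 1.47 × 17.04 = 25.05 N.

25.1 N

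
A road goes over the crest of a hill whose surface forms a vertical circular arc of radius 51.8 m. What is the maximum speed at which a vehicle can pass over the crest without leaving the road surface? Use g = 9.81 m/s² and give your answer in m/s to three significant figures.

At the crest the centre of the circle is below the vehicle, so the net downward (centripetal) force is mg − N = mv²/r.
The vehicle leaves the road when N → 0, giving v_max = √(g r) = √(9.81 × 51.8) = 22.54 m/s.

22.5 m/s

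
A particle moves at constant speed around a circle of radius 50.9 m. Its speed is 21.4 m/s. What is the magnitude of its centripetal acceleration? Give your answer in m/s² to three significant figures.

9.00 m/s²

a_c = v²/r = (21.40)²/50.9 = 458.0/50.9 = 8.997 m/s².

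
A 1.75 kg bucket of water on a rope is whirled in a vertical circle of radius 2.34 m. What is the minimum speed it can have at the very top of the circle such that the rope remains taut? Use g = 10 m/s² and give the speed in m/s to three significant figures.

At the top, both weight mg and T point toward the centre: T + mg = mv²/r.
At minimum speed T → 0, so mg = mv_min²/r ⇒ v_min = √(g r) = √(10.0 × 2.34) = 4.837 m/s.

4.84 m/s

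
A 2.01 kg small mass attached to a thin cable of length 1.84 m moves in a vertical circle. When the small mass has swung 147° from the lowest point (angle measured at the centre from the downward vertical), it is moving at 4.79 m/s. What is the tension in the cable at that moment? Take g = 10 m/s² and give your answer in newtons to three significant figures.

8.21 N

Take the radial direction toward the centre of the circle as positive. The component of the weight along the string toward the centre is −mg cos φ (φ measured from the bottom), so Newton's second law along the string gives T − mg cos φ = m v²/r.
cos 147° = -0.8387, so T = m(v²/r + g cos φ) = 2.01 × ((4.79)²/1.84 + 10.0 × -0.8387) = 2.01 × (12.47 + (-8.387)) = 2.01 × 4.083 = 8.207 N.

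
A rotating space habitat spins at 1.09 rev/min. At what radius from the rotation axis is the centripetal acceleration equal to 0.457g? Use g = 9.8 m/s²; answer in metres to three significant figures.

ω = 1.09 rev/min × 2π/60 = 0.1141 rad/s.
a_c = ω²r = 0.457g ⇒ r = 0.457 × 9.8 / (0.1141)² = 4.479/0.01303 = 343.7 m.

344 m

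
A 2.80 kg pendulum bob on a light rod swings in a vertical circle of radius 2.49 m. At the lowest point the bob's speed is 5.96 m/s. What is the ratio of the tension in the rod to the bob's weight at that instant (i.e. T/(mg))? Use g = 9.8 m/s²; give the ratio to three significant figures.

2.46

At the bottom, T − mg = mv²/r, so T = m(v²/r + g) and T/(mg) = v²/(rg) + 1 = (5.96)²/(2.49 × 9.8) + 1 = 1.456 + 1 = 2.456.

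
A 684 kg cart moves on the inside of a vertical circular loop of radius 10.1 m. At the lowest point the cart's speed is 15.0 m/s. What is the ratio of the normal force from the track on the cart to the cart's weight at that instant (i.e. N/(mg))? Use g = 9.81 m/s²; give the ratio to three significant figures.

At the bottom, N − mg = mv²/r, so N = m(v²/r + g) and N/(mg) = v²/(rg) + 1 = (15.0)²/(10.1 × 9.81) + 1 = 2.271 + 1 = 3.271.

3.27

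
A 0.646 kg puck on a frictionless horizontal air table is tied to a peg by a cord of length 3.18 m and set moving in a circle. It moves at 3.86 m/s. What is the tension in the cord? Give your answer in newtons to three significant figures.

3.03 N

The tension is the only horizontal force, so it supplies the full centripetal force: T = m v²/r = 0.646 × (3.860)²/3.18 = 0.646 × 14.90/3.18 = 3.027 N.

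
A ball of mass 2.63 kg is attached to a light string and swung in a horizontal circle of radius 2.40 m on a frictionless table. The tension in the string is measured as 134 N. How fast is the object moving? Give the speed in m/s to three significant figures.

11.1 m/s

T = m v²/r ⇒ v = √(T r / m) = √(134 × 2.40 / 2.63) = √122.3 = 11.06 m/s.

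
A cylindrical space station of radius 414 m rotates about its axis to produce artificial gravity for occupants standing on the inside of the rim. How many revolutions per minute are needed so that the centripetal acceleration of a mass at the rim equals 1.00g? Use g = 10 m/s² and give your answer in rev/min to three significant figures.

1.48 rev/min

Require ω²r = 1.00g, so ω = √(1.00 × 10.0/414) = 0.1554 rad/s.
In rev/min: ω × 60/(2π) = 0.1554 × 60/(2π) = 1.484 rev/min.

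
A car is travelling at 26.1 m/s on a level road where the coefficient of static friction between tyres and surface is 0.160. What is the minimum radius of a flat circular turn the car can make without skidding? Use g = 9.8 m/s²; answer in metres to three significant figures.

434 m

At the limit, μ_s m g = m v²/r, so r_min = v²/(μ_s g) = (26.1)²/(0.160 × 9.8) = 681.2/1.568 = 434.4 m.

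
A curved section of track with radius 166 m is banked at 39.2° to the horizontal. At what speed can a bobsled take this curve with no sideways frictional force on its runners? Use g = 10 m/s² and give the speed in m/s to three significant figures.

On a frictionless banked curve, N sinθ = mv²/r and N cosθ = mg, so tanθ = v²/(rg).
v = √(r g tanθ) = √(166 × 10.0 × tan 39.2°) = √(166 × 10.0 × 0.8156) = √1354 = 36.79 m/s.

36.8 m/s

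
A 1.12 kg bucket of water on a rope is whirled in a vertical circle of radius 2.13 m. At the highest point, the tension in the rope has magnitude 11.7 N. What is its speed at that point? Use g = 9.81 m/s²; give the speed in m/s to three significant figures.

At the top, T + mg = mv²/r, so v = √(r(T/m + g)) = √(2.13 × (11.7/1.12 + 9.81)) = √(2.13 × 20.26) = √43.15 = 6.569 m/s.

6.57 m/s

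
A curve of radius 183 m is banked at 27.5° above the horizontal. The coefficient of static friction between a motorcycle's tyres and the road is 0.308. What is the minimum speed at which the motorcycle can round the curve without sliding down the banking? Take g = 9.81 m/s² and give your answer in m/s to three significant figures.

At the minimum speed, friction acts up the slope at its limiting value f = μN. Radially (horizontal, toward centre): N sinθ − μN cosθ = mv²/r. Vertically: N cosθ + μN sinθ = mg.
Dividing: v² = r g (sinθ − μcosθ)/(cosθ + μsinθ).
sinθ − μcosθ = 0.4617 − 0.308×0.8870 = 0.1885; cosθ + μsinθ = 0.8870 + 0.308×0.4617 = 1.029.
v² = 183 × 9.81 × 0.1885/1.029 = 328.9 m²/s², so v = 18.13 m/s.

18.1 m/s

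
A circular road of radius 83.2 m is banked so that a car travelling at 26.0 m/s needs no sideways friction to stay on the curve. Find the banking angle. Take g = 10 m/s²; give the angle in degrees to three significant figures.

39.1°

With no friction, the horizontal component of the normal force provides the centripetal force: N sinθ = mv²/r, while N cosθ = mg vertically.
Dividing: tanθ = v²/(r g) = (26.0)²/(83.2 × 10.0) = 676.0/832.0 = 0.8125.
θ = arctan(0.8125) = 39.09°.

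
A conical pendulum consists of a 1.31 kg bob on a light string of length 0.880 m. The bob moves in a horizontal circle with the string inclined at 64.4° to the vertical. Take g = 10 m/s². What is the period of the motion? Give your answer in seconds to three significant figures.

r = L sinθ = 0.7936 m. From T sinθ = mω²r and T cosθ = mg: tanθ = ω²r/g, so ω² = g tanθ / r = g/(L cosθ).
ω = √(g/(L cosθ)) = √(10.0/(0.880 × 0.4321)) = √26.30 = 5.128 rad/s.
Period = 2π/ω = 1.225 s.

1.23 s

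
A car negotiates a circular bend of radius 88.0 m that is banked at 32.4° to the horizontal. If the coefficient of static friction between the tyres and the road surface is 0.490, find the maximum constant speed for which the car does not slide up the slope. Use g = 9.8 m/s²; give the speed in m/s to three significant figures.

At the maximum speed, friction acts down the slope at its limiting value f = μN. Radially (horizontal, toward centre): N sinθ + μN cosθ = mv²/r. Vertically: N cosθ − μN sinθ = mg.
Dividing: v² = r g (sinθ + μcosθ)/(cosθ − μsinθ).
sinθ + μcosθ = 0.5358 + 0.490×0.8443 = 0.9495; cosθ − μsinθ = 0.8443 − 0.490×0.5358 = 0.5818.
v² = 88.0 × 9.8 × 0.9495/0.5818 = 1408 m²/s², so v = 37.52 m/s.

37.5 m/s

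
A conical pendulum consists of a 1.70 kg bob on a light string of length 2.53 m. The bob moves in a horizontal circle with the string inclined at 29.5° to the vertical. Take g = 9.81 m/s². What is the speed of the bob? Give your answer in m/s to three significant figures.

2.63 m/s

The radius of the circle is r = L sinθ = 2.53 × sin 29.5° = 1.246 m.
Horizontally T sinθ = mv²/r and vertically T cosθ = mg, so tanθ = v²/(rg).
v = √(r g tanθ) = √(1.246 × 9.81 × 0.5658) = √6.915 = 2.630 m/s.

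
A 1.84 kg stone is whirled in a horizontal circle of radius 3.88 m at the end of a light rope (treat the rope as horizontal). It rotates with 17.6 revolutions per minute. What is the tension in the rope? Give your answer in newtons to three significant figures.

ω = 17.6 rev/min × 2π/60 = 1.843 rad/s, so v = ωr = 1.843 × 3.88 = 7.151 m/s.
The tension is the only horizontal force, so it supplies the full centripetal force: T = m v²/r = 1.84 × (7.151)²/3.88 = 1.84 × 51.14/3.88 = 24.25 N.

24.3 N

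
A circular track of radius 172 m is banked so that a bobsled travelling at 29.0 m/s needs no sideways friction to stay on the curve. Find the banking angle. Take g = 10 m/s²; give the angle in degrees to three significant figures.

With no friction, the horizontal component of the normal force provides the centripetal force: N sinθ = mv²/r, while N cosθ = mg vertically.
Dividing: tanθ = v²/(r g) = (29.0)²/(172 × 10.0) = 841.0/1720 = 0.4890.
θ = arctan(0.4890) = 26.06°.

26.1°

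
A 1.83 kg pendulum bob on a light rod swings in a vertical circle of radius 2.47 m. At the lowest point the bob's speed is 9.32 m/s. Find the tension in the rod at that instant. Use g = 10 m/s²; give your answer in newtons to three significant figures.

At the lowest point, T points up (toward the centre) and the weight mg points down (away from the centre), so the net inward force is T − mg = mv²/r.
T = m(v²/r + g) = 1.83 × ((9.32)²/2.47 + 10.0) = 1.83 × (35.17 + 10.0) = 1.83 × 45.17 = 82.66 N.

82.7 N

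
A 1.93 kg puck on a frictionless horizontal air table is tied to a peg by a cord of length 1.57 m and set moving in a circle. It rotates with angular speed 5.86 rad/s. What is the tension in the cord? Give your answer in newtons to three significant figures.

104 N

v = ωr = 5.86 × 1.57 = 9.200 m/s.
The tension is the only horizontal force, so it supplies the full centripetal force: T = m v²/r = 1.93 × (9.200)²/1.57 = 1.93 × 84.64/1.57 = 104.1 N.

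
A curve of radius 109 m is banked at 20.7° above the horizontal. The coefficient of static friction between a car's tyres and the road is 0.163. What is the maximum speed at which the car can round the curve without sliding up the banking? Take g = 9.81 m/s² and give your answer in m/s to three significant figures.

24.8 m/s

At the maximum speed, friction acts down the slope at its limiting value f = μN. Radially (horizontal, toward centre): N sinθ + μN cosθ = mv²/r. Vertically: N cosθ − μN sinθ = mg.
Dividing: v² = r g (sinθ + μcosθ)/(cosθ − μsinθ).
sinθ + μcosθ = 0.3535 + 0.163×0.9354 = 0.5060; cosθ − μsinθ = 0.9354 − 0.163×0.3535 = 0.8778.
v² = 109 × 9.81 × 0.5060/0.8778 = 616.3 m²/s², so v = 24.83 m/s.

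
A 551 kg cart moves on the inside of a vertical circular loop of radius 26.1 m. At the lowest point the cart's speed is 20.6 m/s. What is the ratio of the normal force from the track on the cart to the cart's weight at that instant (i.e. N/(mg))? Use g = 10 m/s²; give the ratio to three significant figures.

At the bottom, N − mg = mv²/r, so N = m(v²/r + g) and N/(mg) = v²/(rg) + 1 = (20.6)²/(26.1 × 10.0) + 1 = 1.626 + 1 = 2.626.

2.63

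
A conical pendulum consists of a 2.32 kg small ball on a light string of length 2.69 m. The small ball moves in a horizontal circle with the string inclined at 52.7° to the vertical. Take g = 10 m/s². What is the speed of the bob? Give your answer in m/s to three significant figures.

The radius of the circle is r = L sinθ = 2.69 × sin 52.7° = 2.140 m.
Horizontally T sinθ = mv²/r and vertically T cosθ = mg, so tanθ = v²/(rg).
v = √(r g tanθ) = √(2.140 × 10.0 × 1.313) = √28.09 = 5.300 m/s.

5.30 m/s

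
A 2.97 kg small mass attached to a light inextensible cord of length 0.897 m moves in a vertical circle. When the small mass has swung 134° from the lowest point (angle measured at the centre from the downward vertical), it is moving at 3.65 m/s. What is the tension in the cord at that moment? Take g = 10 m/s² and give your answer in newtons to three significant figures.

23.5 N

Take the radial direction toward the centre of the circle as positive. The component of the weight along the string toward the centre is −mg cos φ (φ measured from the bottom), so Newton's second law along the string gives T − mg cos φ = m v²/r.
cos 134° = -0.6947, so T = m(v²/r + g cos φ) = 2.97 × ((3.65)²/0.897 + 10.0 × -0.6947) = 2.97 × (14.85 + (-6.947)) = 2.97 × 7.906 = 23.48 N.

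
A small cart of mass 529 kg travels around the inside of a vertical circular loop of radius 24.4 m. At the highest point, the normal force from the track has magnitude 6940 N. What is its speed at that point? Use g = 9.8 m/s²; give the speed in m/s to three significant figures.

At the top, N + mg = mv²/r, so v = √(r(N/m + g)) = √(24.4 × (6940/529 + 9.8)) = √(24.4 × 22.92) = √559.2 = 23.65 m/s.

23.6 m/s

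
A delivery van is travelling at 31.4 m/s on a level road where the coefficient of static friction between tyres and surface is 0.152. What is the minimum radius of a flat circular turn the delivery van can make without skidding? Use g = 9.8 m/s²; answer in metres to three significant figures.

662 m

At the limit, μ_s m g = m v²/r, so r_min = v²/(μ_s g) = (31.4)²/(0.152 × 9.8) = 986.0/1.490 = 661.9 m.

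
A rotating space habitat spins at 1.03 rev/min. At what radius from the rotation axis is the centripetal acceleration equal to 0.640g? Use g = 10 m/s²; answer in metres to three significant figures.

550 m

ω = 1.03 rev/min × 2π/60 = 0.1079 rad/s.
a_c = ω²r = 0.640g ⇒ r = 0.640 × 10.0 / (0.1079)² = 6.400/0.01163 = 550.1 m.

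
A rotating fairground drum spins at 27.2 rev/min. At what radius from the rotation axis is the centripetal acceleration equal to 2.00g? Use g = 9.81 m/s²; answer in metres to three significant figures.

2.42 m

ω = 27.2 rev/min × 2π/60 = 2.848 rad/s.
a_c = ω²r = 2.00g ⇒ r = 2.00 × 9.81 / (2.848)² = 19.62/8.113 = 2.418 m.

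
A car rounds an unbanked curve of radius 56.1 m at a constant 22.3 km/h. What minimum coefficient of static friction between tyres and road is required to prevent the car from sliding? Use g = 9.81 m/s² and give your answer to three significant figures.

0.0697

v = 22.3/3.6 = 6.194 m/s.
Friction provides the centripetal force: μ_s m g = m v²/r, so μ_s = v²/(g r) = (6.194)²/(9.81 × 56.1) = 38.37/550.3 = 0.06972.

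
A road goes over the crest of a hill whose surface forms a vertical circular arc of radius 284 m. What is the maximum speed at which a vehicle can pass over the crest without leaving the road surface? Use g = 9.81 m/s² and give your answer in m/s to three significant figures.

At the crest the centre of the circle is below the vehicle, so the net downward (centripetal) force is mg − N = mv²/r.
The vehicle leaves the road when N → 0, giving v_max = √(g r) = √(9.81 × 284) = 52.78 m/s.

52.8 m/s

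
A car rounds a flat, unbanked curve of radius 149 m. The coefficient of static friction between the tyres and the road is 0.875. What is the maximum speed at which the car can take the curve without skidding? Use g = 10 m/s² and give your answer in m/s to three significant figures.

36.1 m/s

Friction provides the centripetal force on a flat curve. At maximum speed it is at its limiting value: μ_s m g = m v²/r.
Mass cancels: v_max = √(μ_s g r) = √(0.875 × 10.0 × 149) = √1304 = 36.11 m/s.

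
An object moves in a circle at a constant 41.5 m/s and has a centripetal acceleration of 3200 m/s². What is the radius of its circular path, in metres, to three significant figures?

a_c = v²/r ⇒ r = v²/a_c = (41.5)²/3200 = 1722/3200 = 0.5382 m.

0.538 m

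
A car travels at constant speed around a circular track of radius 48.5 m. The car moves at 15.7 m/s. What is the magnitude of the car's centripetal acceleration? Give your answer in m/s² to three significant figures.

a_c = v²/r = (15.70)²/48.5 = 246.5/48.5 = 5.082 m/s².

5.08 m/s²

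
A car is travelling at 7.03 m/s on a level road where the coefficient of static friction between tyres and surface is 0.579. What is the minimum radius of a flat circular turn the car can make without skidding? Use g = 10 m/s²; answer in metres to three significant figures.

At the limit, μ_s m g = m v²/r, so r_min = v²/(μ_s g) = (7.03)²/(0.579 × 10.0) = 49.42/5.790 = 8.536 m.

8.54 m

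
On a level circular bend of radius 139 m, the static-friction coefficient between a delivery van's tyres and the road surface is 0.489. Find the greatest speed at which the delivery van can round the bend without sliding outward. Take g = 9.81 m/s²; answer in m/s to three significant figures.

25.8 m/s

On a flat curve, static friction is the only horizontal force, so it must supply the full centripetal force: μ_s m g = m v²/r.
Mass cancels: v_max = √(μ_s g r) = √(0.489 × 9.81 × 139) = √666.8 = 25.82 m/s.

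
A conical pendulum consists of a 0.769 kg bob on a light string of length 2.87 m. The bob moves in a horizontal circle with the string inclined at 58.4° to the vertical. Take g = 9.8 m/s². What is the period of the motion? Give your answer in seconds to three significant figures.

r = L sinθ = 2.444 m. From T sinθ = mω²r and T cosθ = mg: tanθ = ω²r/g, so ω² = g tanθ / r = g/(L cosθ).
ω = √(g/(L cosθ)) = √(9.8/(2.87 × 0.5240)) = √6.517 = 2.553 rad/s.
Period = 2π/ω = 2.461 s.

2.46 s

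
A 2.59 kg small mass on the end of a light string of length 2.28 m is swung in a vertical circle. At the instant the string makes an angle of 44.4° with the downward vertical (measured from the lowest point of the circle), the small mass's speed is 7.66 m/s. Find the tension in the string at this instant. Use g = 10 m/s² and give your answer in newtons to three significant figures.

Take the radial direction toward the centre of the circle as positive. The component of the weight along the string toward the centre is −mg cos φ (φ measured from the bottom), so Newton's second law along the string gives T − mg cos φ = m v²/r.
cos 44.4° = 0.7145, so T = m(v²/r + g cos φ) = 2.59 × ((7.66)²/2.28 + 10.0 × 0.7145) = 2.59 × (25.73 + (7.145)) = 2.59 × 32.88 = 85.16 N.

85.2 N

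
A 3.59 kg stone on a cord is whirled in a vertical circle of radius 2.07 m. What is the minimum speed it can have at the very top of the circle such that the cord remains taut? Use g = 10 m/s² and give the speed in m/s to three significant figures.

4.55 m/s

At the top, both weight mg and T point toward the centre: T + mg = mv²/r.
At minimum speed T → 0, so mg = mv_min²/r ⇒ v_min = √(g r) = √(10.0 × 2.07) = 4.550 m/s.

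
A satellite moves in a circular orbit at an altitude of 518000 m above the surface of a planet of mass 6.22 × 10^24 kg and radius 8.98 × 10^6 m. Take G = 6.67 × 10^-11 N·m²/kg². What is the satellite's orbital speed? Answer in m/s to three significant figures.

Orbital radius r = R + h = 8.98 × 10^6 + 518000 = 9.498 × 10^6 m.
Gravity supplies the centripetal force: G M m / r² = m v² / r, so v = √(GM/r).
v = √(6.67 × 10^-11 × 6.22 × 10^24 / 9.498 × 10^6) = √(4.368 × 10^7) = 6609 m/s.

6610 m/s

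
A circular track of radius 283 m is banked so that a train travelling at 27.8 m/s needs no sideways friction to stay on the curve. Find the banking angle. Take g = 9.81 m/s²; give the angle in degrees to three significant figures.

For a frictionless banked turn: horizontally N sinθ = mv²/r and vertically N cosθ = mg.
Dividing: tanθ = v²/(r g) = (27.8)²/(283 × 9.81) = 772.8/2776 = 0.2784.
θ = arctan(0.2784) = 15.56°.

15.6°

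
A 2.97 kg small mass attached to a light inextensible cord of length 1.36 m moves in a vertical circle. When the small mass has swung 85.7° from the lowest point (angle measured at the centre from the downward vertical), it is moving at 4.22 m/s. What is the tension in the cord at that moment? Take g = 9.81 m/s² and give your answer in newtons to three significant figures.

41.1 N

Take the radial direction toward the centre of the circle as positive. The component of the weight along the string toward the centre is −mg cos φ (φ measured from the bottom), so Newton's second law along the string gives T − mg cos φ = m v²/r.
cos 85.7° = 0.07498, so T = m(v²/r + g cos φ) = 2.97 × ((4.22)²/1.36 + 9.81 × 0.07498) = 2.97 × (13.09 + (0.7355)) = 2.97 × 13.83 = 41.07 N.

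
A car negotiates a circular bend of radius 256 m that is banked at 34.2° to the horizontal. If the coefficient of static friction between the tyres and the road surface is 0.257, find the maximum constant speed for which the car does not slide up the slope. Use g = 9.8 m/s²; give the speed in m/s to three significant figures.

53.4 m/s

At the maximum speed, friction acts down the slope at its limiting value f = μN. Radially (horizontal, toward centre): N sinθ + μN cosθ = mv²/r. Vertically: N cosθ − μN sinθ = mg.
Dividing: v² = r g (sinθ + μcosθ)/(cosθ − μsinθ).
sinθ + μcosθ = 0.5621 + 0.257×0.8271 = 0.7746; cosθ − μsinθ = 0.8271 − 0.257×0.5621 = 0.6826.
v² = 256 × 9.8 × 0.7746/0.6826 = 2847 m²/s², so v = 53.36 m/s.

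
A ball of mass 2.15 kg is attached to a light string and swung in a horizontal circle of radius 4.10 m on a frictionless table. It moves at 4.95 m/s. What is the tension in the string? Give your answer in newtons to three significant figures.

The tension is the only horizontal force, so it supplies the full centripetal force: T = m v²/r = 2.15 × (4.950)²/4.10 = 2.15 × 24.50/4.10 = 12.85 N.

12.8 N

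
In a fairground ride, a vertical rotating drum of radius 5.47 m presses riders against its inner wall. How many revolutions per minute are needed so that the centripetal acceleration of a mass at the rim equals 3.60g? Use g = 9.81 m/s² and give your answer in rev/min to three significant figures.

Require ω²r = 3.60g, so ω = √(3.60 × 9.81/5.47) = 2.541 rad/s.
In rev/min: ω × 60/(2π) = 2.541 × 60/(2π) = 24.26 rev/min.

24.3 rev/min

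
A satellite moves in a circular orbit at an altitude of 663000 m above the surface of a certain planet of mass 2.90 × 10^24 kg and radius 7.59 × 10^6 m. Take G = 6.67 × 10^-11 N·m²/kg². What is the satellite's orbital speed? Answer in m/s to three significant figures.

4840 m/s

Orbital radius r = R + h = 7.59 × 10^6 + 663000 = 8.253 × 10^6 m.
Gravity supplies the centripetal force: G M m / r² = m v² / r, so v = √(GM/r).
v = √(6.67 × 10^-11 × 2.90 × 10^24 / 8.253 × 10^6) = √(2.344 × 10^7) = 4841 m/s.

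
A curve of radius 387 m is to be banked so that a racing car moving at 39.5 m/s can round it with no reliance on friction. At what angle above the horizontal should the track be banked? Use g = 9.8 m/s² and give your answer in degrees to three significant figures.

22.4°

For a frictionless banked turn: horizontally N sinθ = mv²/r and vertically N cosθ = mg.
Dividing: tanθ = v²/(r g) = (39.5)²/(387 × 9.8) = 1560/3793 = 0.4114.
θ = arctan(0.4114) = 22.36°.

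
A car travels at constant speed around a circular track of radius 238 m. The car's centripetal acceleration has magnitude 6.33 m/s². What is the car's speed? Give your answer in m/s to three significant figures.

a_c = v²/r ⇒ v = √(a_c · r) = √(6.33 × 238) = √1507 = 38.81 m/s.

38.8 m/s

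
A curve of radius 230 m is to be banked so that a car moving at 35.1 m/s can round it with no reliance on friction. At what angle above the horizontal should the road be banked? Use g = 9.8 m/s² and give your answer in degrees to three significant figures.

With no friction, the horizontal component of the normal force provides the centripetal force: N sinθ = mv²/r, while N cosθ = mg vertically.
Dividing: tanθ = v²/(r g) = (35.1)²/(230 × 9.8) = 1232/2254 = 0.5466.
θ = arctan(0.5466) = 28.66°.

28.7°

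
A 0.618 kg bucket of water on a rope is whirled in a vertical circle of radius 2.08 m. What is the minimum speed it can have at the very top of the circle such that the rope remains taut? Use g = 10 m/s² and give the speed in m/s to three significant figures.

At the top, both weight mg and T point toward the centre: T + mg = mv²/r.
At minimum speed T → 0, so mg = mv_min²/r ⇒ v_min = √(g r) = √(10.0 × 2.08) = 4.561 m/s.

4.56 m/s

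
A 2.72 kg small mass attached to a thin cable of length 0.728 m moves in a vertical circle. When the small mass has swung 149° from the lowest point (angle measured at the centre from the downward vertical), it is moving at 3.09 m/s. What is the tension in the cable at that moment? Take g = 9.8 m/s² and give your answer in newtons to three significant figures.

12.8 N

Take the radial direction toward the centre of the circle as positive. The component of the weight along the string toward the centre is −mg cos φ (φ measured from the bottom), so Newton's second law along the string gives T − mg cos φ = m v²/r.
cos 149° = -0.8572, so T = m(v²/r + g cos φ) = 2.72 × ((3.09)²/0.728 + 9.8 × -0.8572) = 2.72 × (13.12 + (-8.400)) = 2.72 × 4.715 = 12.83 N.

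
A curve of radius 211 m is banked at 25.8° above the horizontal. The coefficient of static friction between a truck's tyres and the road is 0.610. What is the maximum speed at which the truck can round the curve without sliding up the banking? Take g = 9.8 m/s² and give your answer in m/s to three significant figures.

56.6 m/s

At the maximum speed, friction acts down the slope at its limiting value f = μN. Radially (horizontal, toward centre): N sinθ + μN cosθ = mv²/r. Vertically: N cosθ − μN sinθ = mg.
Dividing: v² = r g (sinθ + μcosθ)/(cosθ − μsinθ).
sinθ + μcosθ = 0.4352 + 0.610×0.9003 = 0.9844; cosθ − μsinθ = 0.9003 − 0.610×0.4352 = 0.6348.
v² = 211 × 9.8 × 0.9844/0.6348 = 3207 m²/s², so v = 56.63 m/s.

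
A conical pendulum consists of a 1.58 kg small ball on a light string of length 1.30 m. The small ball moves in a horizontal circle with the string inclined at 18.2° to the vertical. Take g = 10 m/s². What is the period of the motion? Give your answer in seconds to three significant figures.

r = L sinθ = 0.4060 m. From T sinθ = mω²r and T cosθ = mg: tanθ = ω²r/g, so ω² = g tanθ / r = g/(L cosθ).
ω = √(g/(L cosθ)) = √(10.0/(1.30 × 0.9500)) = √8.097 = 2.846 rad/s.
Period = 2π/ω = 2.208 s.

2.21 s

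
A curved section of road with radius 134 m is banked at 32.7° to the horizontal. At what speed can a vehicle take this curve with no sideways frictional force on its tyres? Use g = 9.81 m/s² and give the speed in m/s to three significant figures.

29.1 m/s

On a frictionless banked curve, N sinθ = mv²/r and N cosθ = mg, so tanθ = v²/(rg).
v = √(r g tanθ) = √(134 × 9.81 × tan 32.7°) = √(134 × 9.81 × 0.6420) = √843.9 = 29.05 m/s.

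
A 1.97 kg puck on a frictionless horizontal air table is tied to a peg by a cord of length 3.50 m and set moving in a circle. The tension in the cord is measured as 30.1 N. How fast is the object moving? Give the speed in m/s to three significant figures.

T = m v²/r ⇒ v = √(T r / m) = √(30.1 × 3.50 / 1.97) = √53.48 = 7.313 m/s.

7.31 m/s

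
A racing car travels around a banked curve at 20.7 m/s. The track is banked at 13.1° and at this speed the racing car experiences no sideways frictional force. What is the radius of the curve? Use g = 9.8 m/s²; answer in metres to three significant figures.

Frictionless banking: tanθ = v²/(rg), so r = v²/(g tanθ).
r = (20.7)²/(9.8 × tan 13.1°) = 428.5/(9.8 × 0.2327) = 428.5/2.281 = 187.9 m.

188 m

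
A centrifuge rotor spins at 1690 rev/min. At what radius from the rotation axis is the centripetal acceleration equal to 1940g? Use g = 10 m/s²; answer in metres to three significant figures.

ω = 1690 rev/min × 2π/60 = 177.0 rad/s.
a_c = ω²r = 1940g ⇒ r = 1940 × 10.0 / (177.0)² = 19400/31320 = 0.6194 m.

0.619 m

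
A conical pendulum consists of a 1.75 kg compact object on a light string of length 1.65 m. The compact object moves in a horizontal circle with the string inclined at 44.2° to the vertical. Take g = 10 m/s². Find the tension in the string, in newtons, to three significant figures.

24.4 N

Vertically the bob has no acceleration, so T cosθ = mg.
T = mg/cosθ = 1.75 × 10.0 / cos 44.2° = 17.50/0.7169 = 24.41 N.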